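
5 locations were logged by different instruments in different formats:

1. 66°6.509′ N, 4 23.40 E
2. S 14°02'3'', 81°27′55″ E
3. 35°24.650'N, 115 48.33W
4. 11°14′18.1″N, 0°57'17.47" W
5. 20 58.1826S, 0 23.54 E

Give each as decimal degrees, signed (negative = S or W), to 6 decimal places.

Point 1:
  Latitude: 66 + 6.509/60 = 66.1084833
  N → positive
  λ: 4 + 23.4/60 = 4.3900000
  E → positive
Point 2:
  Latitude: 14 + 2/60 + 3/3600 = 14.0341667
  hemisphere S, so the sign is −
  Longitude: 81 + 27/60 + 55/3600 = 81.4652778
  E ⇒ keep positive
Point 3:
  Lat: 35 + 24.65/60 = 35.4108333
  N ⇒ keep positive
  Longitude: 48.33′ = 0.805500°; total 115.8055000
  W → negative
Point 4:
  Lat: 14′ + 18.1″ = 14.30167′; 11 + 14.30167/60 = 11.2383611
  N → positive
  Longitude: 0 + 57/60 + 17.47/3600 = 0.9548528
  W ⇒ negate
Point 5:
  Latitude: 58.1826′ = 0.969710°; total 20.9697100
  S → negative
  λ: 23.54′ = 0.392333°; total 0.3923333
  E ⇒ keep positive

1. 66.108483, 4.390000
2. -14.034167, 81.465278
3. 35.410833, -115.805500
4. 11.238361, -0.954853
5. -20.969710, 0.392333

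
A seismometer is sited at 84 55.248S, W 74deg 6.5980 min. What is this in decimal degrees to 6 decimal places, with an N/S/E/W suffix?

φ: 84 + 55.248/60 = 84.9208000
Lon: 74 + 6.598/60 = 74.1099667

84.920800° S, 74.109967° W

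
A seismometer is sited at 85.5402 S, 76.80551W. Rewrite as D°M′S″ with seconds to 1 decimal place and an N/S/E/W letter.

85°32′24.7″ S, 76°48′19.8″ W

Lat: 0.540200 × 60 = 32.41200′ → 32′, remainder × 60 = 24.720″
Longitude: whole degrees 76; 48.33060′ → 48′ and 19.836″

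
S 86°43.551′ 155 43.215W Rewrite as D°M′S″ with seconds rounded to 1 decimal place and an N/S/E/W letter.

Latitude: 43.55100′ → 43′ and 0.55100 × 60 = 33.060″
λ: fractional minutes 0.21500 × 60 = 12.900″

86°43′33.1″ S, 155°43′12.9″ W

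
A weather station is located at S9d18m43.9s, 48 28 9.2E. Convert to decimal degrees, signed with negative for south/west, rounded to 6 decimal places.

-9.312194, 48.469222

Latitude: 18′ + 43.9″ = 18.73167′; 9 + 18.73167/60 = 9.3121944
S → negative
λ: 48° + 28/60 + 9.2/3600 = 48 + 0.466667 + 0.002556 = 48.4692222
E ⇒ keep positive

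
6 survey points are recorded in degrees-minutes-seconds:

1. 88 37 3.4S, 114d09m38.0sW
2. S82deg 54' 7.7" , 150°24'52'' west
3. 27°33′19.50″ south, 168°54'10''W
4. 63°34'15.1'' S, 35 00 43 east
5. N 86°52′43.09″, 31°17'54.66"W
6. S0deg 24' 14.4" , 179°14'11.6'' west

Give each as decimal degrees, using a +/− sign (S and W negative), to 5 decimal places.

1. -88.61761, -114.16056
2. -82.90214, -150.41444
3. -27.55542, -168.90278
4. -63.57086, 35.01194
5. 86.87864, -31.29852
6. -0.40400, -179.23656

Point 1:
  Latitude: 37′ + 3.4″ = 37.05667′; 88 + 37.05667/60 = 88.617611
  hemisphere S, so the sign is −
  λ: 9′ + 38″ = 9.63333′; 114 + 9.63333/60 = 114.160556
  hemisphere W, so the sign is −
Point 2:
  Latitude: 54′ + 7.7″ = 54.12833′; 82 + 54.12833/60 = 82.902139
  hemisphere S, so the sign is −
  Lon: 150 + 24/60 + 52/3600 = 150.414444
  hemisphere W, so the sign is −
Point 3:
  Latitude: 33′ + 19.5″ = 33.32500′; 27 + 33.32500/60 = 27.555417
  hemisphere S, so the sign is −
  Lon: 168 + 54/60 + 10/3600 = 168.902778
  W ⇒ negate
Point 4:
  Latitude: 63 + 34/60 + 15.1/3600 = 63.570861
  S → negative
  λ: 0′ + 43″ = 0.71667′; 35 + 0.71667/60 = 35.011944
  E → positive
Point 5:
  Latitude: 86 + 52/60 + 43.09/3600 = 86.878636
  N → positive
  Longitude: 17′ + 54.66″ = 17.91100′; 31 + 17.91100/60 = 31.298517
  hemisphere W, so the sign is −
Point 6:
  φ: 0 + 24/60 + 14.4/3600 = 0.404000
  hemisphere S, so the sign is −
  Longitude: 14′ + 11.6″ = 14.19333′; 179 + 14.19333/60 = 179.236556
  W → negative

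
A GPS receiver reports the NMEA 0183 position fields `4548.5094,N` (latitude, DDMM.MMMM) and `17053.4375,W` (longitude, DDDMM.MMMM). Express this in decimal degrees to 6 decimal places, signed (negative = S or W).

45.808490, -170.890625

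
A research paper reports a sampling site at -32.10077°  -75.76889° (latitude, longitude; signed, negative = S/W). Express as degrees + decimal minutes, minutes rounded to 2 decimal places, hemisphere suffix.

32° 6.05′ S, 75° 46.13′ W

Latitude is negative → S; |value| = 32.100770
Latitude: 32° + 0.100770 × 60 = 32° 6.0462′
Longitude is negative → W; |value| = 75.768890
Lon: 75° + 0.768890 × 60 = 75° 46.1334′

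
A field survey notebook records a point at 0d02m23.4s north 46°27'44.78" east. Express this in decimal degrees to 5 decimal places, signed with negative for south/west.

0.03983, 46.46244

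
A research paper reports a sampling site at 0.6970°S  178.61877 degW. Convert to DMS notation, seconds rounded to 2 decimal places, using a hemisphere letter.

φ: 0.697000 × 60 = 41.82000′ → 41′, remainder × 60 = 49.2000″
Longitude: whole degrees 178; 37.12620′ → 37′ and 7.5720″

0°41′49.20″ S, 178°37′7.57″ W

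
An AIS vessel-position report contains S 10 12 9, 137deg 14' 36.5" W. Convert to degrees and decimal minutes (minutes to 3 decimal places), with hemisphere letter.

φ: seconds/60 = 0.15000; minutes = 12 + 0.15000 = 12.15000
Longitude: seconds/60 = 0.60833; minutes = 14 + 0.60833 = 14.60833

10° 12.150′ S, 137° 14.608′ W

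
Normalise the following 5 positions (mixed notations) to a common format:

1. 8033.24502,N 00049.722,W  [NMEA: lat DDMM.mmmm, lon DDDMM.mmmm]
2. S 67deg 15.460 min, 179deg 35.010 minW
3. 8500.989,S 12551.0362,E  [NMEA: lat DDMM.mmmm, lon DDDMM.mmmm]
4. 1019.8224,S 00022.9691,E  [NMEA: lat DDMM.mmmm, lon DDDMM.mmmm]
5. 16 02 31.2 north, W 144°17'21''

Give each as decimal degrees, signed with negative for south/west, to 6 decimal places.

Point 1:
  φ: split at 2 digits → 80° and 33.24502′; 80 + 33.24502/60 = 80.5540837
  N ⇒ keep positive
  Lon: split at 3 digits → 000° and 49.722′; 0 + 49.722/60 = 0.8287000
  hemisphere W, so the sign is −
Point 2:
  φ: 15.46′ = 0.257667°; total 67.2576667
  S ⇒ negate
  λ: 35.01′ = 0.583500°; total 179.5835000
  W → negative
Point 3:
  Lat: split at 2 digits → 85° and 0.989′; 85 + 0.989/60 = 85.0164833
  S ⇒ negate
  Lon: split at 3 digits → 125° and 51.0362′; 125 + 51.0362/60 = 125.8506033
  E → positive
Point 4:
  Lat: degrees = first 2 digits = 10, minutes = 19.8224; 10 + 19.8224/60 = 10.3303733
  hemisphere S, so the sign is −
  Lon: degrees = first 3 digits = 0, minutes = 22.9691; 0 + 22.9691/60 = 0.3828183
  E ⇒ keep positive
Point 5:
  Lat: 16 + 2/60 + 31.2/3600 = 16.0420000
  N ⇒ keep positive
  λ: 17′ + 21″ = 17.35000′; 144 + 17.35000/60 = 144.2891667
  W → negative

1. 80.554084, -0.828700
2. -67.257667, -179.583500
3. -85.016483, 125.850603
4. -10.330373, 0.382818
5. 16.042000, -144.289167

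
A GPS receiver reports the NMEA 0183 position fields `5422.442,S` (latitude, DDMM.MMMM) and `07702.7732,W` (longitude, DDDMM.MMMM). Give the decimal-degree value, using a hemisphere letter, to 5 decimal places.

54.37403° S, 77.04622° W

Latitude: split at 2 digits → 54° and 22.442′; 54 + 22.442/60 = 54.374033
Lon: split at 3 digits → 077° and 2.7732′; 77 + 2.7732/60 = 77.046220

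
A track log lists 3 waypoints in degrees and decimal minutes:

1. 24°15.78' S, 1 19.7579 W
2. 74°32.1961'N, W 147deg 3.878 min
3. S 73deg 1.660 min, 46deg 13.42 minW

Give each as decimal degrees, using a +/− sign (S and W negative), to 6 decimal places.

1. -24.263000, -1.329298
2. 74.536602, -147.064633
3. -73.027667, -46.223667

Point 1:
  φ: 24 + 15.78/60 = 24.2630000
  S → negative
  Longitude: 1 + 19.7579/60 = 1.3292983
  hemisphere W, so the sign is −
Point 2:
  Latitude: 74 + 32.1961/60 = 74.5366017
  N ⇒ keep positive
  Longitude: 3.878′ = 0.064633°; total 147.0646333
  hemisphere W, so the sign is −
Point 3:
  φ: 1.66′ = 0.027667°; total 73.0276667
  S → negative
  Longitude: 13.42′ = 0.223667°; total 46.2236667
  W → negative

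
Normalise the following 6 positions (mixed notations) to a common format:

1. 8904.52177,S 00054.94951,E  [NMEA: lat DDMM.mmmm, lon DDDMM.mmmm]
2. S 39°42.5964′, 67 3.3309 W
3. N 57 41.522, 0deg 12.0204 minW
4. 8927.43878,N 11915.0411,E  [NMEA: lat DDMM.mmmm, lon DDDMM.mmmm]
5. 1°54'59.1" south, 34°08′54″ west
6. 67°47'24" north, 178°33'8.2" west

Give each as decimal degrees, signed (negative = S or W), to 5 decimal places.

1. -89.07536, 0.91583
2. -39.70994, -67.05552
3. 57.69203, -0.20034
4. 89.45731, 119.25069
5. -1.91642, -34.14833
6. 67.79000, -178.55228

Point 1:
  Lat: degrees = first 2 digits = 89, minutes = 4.52177; 89 + 4.52177/60 = 89.075363
  hemisphere S, so the sign is −
  Lon: split at 3 digits → 000° and 54.94951′; 0 + 54.94951/60 = 0.915825
  E → positive
Point 2:
  Latitude: 39 + 42.5964/60 = 39.709940
  S ⇒ negate
  Lon: 3.3309′ = 0.055515°; total 67.055515
  hemisphere W, so the sign is −
Point 3:
  Lat: 41.522′ = 0.692033°; total 57.692033
  N → positive
  Lon: 0 + 12.0204/60 = 0.200340
  W ⇒ negate
Point 4:
  Latitude: split at 2 digits → 89° and 27.43878′; 89 + 27.43878/60 = 89.457313
  N ⇒ keep positive
  Longitude: degrees = first 3 digits = 119, minutes = 15.0411; 119 + 15.0411/60 = 119.250685
  E → positive
Point 5:
  Lat: 54′ + 59.1″ = 54.98500′; 1 + 54.98500/60 = 1.916417
  S → negative
  Lon: 34 + 8/60 + 54/3600 = 34.148333
  hemisphere W, so the sign is −
Point 6:
  Latitude: 67 + 47/60 + 24/3600 = 67.790000
  N ⇒ keep positive
  Lon: 33′ + 8.2″ = 33.13667′; 178 + 33.13667/60 = 178.552278
  W ⇒ negate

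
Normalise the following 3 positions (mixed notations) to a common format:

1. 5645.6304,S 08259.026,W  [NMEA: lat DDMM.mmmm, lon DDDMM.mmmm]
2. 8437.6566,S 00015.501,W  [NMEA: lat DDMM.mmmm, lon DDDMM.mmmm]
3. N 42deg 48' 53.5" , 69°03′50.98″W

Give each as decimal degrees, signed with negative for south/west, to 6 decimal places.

1. -56.760507, -82.983767
2. -84.627610, -0.258350
3. 42.814861, -69.064161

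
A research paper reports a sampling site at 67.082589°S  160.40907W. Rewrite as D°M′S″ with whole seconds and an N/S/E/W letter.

Latitude: 0.082589° → 4.95534′; 0.95534 × 60 = 57.32″
Lon: 0.409070° → 24.54420′; 0.54420 × 60 = 32.65″

67°04′57″ S, 160°24′33″ W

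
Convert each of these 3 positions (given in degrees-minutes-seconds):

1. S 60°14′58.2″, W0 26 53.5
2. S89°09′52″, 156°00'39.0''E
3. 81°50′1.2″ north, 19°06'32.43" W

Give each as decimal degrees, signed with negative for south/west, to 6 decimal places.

1. -60.249500, -0.448194
2. -89.164444, 156.010833
3. 81.833667, -19.109008

Point 1:
  Latitude: 60° + 14/60 + 58.2/3600 = 60 + 0.233333 + 0.016167 = 60.2495000
  S → negative
  Longitude: 0 + 26/60 + 53.5/3600 = 0.4481944
  W ⇒ negate
Point 2:
  Latitude: 89° + 9/60 + 52/3600 = 89 + 0.150000 + 0.014444 = 89.1644444
  S ⇒ negate
  λ: 0′ + 39″ = 0.65000′; 156 + 0.65000/60 = 156.0108333
  E ⇒ keep positive
Point 3:
  Latitude: 81° + 50/60 + 1.2/3600 = 81 + 0.833333 + 0.000333 = 81.8336667
  N ⇒ keep positive
  Lon: 19 + 6/60 + 32.43/3600 = 19.1090083
  W ⇒ negate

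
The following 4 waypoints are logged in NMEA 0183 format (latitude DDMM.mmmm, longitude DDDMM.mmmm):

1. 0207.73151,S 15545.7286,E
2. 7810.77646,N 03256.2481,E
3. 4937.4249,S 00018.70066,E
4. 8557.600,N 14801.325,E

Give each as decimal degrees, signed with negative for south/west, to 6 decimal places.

1. -2.128859, 155.762143
2. 78.179608, 32.937468
3. -49.623748, 0.311678
4. 85.960000, 148.022083

Point 1:
  Lat: split at 2 digits → 02° and 7.73151′; 2 + 7.73151/60 = 2.1288585
  S → negative
  Lon: degrees = first 3 digits = 155, minutes = 45.7286; 155 + 45.7286/60 = 155.7621433
  E → positive
Point 2:
  Lat: split at 2 digits → 78° and 10.77646′; 78 + 10.77646/60 = 78.1796077
  N → positive
  λ: split at 3 digits → 032° and 56.2481′; 32 + 56.2481/60 = 32.9374683
  E ⇒ keep positive
Point 3:
  Latitude: degrees = first 2 digits = 49, minutes = 37.4249; 49 + 37.4249/60 = 49.6237483
  S ⇒ negate
  λ: split at 3 digits → 000° and 18.70066′; 0 + 18.70066/60 = 0.3116777
  E ⇒ keep positive
Point 4:
  Latitude: degrees = first 2 digits = 85, minutes = 57.6; 85 + 57.6/60 = 85.9600000
  N ⇒ keep positive
  λ: split at 3 digits → 148° and 1.325′; 148 + 1.325/60 = 148.0220833
  E ⇒ keep positive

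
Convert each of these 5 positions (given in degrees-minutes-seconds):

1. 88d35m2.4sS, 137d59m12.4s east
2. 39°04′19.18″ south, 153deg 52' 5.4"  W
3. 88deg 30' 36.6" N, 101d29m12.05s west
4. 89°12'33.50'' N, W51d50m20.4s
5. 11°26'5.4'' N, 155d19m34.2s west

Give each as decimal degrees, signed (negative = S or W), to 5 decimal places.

Point 1:
  Latitude: 88° + 35/60 + 2.4/3600 = 88 + 0.583333 + 0.000667 = 88.584000
  hemisphere S, so the sign is −
  Longitude: 137 + 59/60 + 12.4/3600 = 137.986778
  E ⇒ keep positive
Point 2:
  Lat: 39 + 4/60 + 19.18/3600 = 39.071994
  S ⇒ negate
  λ: 153° + 52/60 + 5.4/3600 = 153 + 0.866667 + 0.001500 = 153.868167
  hemisphere W, so the sign is −
Point 3:
  φ: 30′ + 36.6″ = 30.61000′; 88 + 30.61000/60 = 88.510167
  N ⇒ keep positive
  Longitude: 29′ + 12.05″ = 29.20083′; 101 + 29.20083/60 = 101.486681
  W → negative
Point 4:
  Lat: 89 + 12/60 + 33.5/3600 = 89.209306
  N → positive
  Lon: 50′ + 20.4″ = 50.34000′; 51 + 50.34000/60 = 51.839000
  W ⇒ negate
Point 5:
  Lat: 26′ + 5.4″ = 26.09000′; 11 + 26.09000/60 = 11.434833
  N → positive
  λ: 19′ + 34.2″ = 19.57000′; 155 + 19.57000/60 = 155.326167
  W → negative

1. -88.58400, 137.98678
2. -39.07199, -153.86817
3. 88.51017, -101.48668
4. 89.20931, -51.83900
5. 11.43483, -155.32617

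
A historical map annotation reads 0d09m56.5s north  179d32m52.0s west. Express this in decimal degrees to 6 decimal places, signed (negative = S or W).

φ: 9′ + 56.5″ = 9.94167′; 0 + 9.94167/60 = 0.1656944
N → positive
Longitude: 32′ + 52″ = 32.86667′; 179 + 32.86667/60 = 179.5477778
W ⇒ negate

0.165694, -179.547778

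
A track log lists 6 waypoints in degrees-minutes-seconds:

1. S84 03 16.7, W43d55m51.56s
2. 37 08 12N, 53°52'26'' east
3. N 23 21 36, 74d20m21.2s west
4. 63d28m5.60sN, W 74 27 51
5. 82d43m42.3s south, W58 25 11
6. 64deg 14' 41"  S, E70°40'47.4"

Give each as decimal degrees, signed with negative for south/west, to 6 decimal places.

1. -84.054639, -43.930989
2. 37.136667, 53.873889
3. 23.360000, -74.339222
4. 63.468222, -74.464167
5. -82.728417, -58.419722
6. -64.244722, 70.679833

Point 1:
  Lat: 84 + 3/60 + 16.7/3600 = 84.0546389
  S ⇒ negate
  Lon: 43° + 55/60 + 51.56/3600 = 43 + 0.916667 + 0.014322 = 43.9309889
  hemisphere W, so the sign is −
Point 2:
  Lat: 37° + 8/60 + 12/3600 = 37 + 0.133333 + 0.003333 = 37.1366667
  N → positive
  λ: 53 + 52/60 + 26/3600 = 53.8738889
  E → positive
Point 3:
  Latitude: 23° + 21/60 + 36/3600 = 23 + 0.350000 + 0.010000 = 23.3600000
  N → positive
  λ: 74° + 20/60 + 21.2/3600 = 74 + 0.333333 + 0.005889 = 74.3392222
  hemisphere W, so the sign is −
Point 4:
  Latitude: 63° + 28/60 + 5.6/3600 = 63 + 0.466667 + 0.001556 = 63.4682222
  N → positive
  Longitude: 74° + 27/60 + 51/3600 = 74 + 0.450000 + 0.014167 = 74.4641667
  W → negative
Point 5:
  Latitude: 82° + 43/60 + 42.3/3600 = 82 + 0.716667 + 0.011750 = 82.7284167
  S → negative
  Lon: 58 + 25/60 + 11/3600 = 58.4197222
  W → negative
Point 6:
  φ: 64° + 14/60 + 41/3600 = 64 + 0.233333 + 0.011389 = 64.2447222
  hemisphere S, so the sign is −
  λ: 70 + 40/60 + 47.4/3600 = 70.6798333
  E ⇒ keep positive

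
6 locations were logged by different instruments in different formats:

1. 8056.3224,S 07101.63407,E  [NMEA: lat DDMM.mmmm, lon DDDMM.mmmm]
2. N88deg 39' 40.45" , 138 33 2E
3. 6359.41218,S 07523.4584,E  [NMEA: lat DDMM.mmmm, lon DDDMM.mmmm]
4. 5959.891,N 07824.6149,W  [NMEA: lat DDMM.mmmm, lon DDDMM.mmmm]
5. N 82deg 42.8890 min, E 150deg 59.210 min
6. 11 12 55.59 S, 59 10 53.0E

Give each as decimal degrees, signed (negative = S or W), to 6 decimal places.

Point 1:
  Latitude: degrees = first 2 digits = 80, minutes = 56.3224; 80 + 56.3224/60 = 80.9387067
  hemisphere S, so the sign is −
  λ: degrees = first 3 digits = 71, minutes = 1.63407; 71 + 1.63407/60 = 71.0272345
  E ⇒ keep positive
Point 2:
  Latitude: 88 + 39/60 + 40.45/3600 = 88.6612361
  N ⇒ keep positive
  Longitude: 138 + 33/60 + 2/3600 = 138.5505556
  E → positive
Point 3:
  Lat: degrees = first 2 digits = 63, minutes = 59.41218; 63 + 59.41218/60 = 63.9902030
  hemisphere S, so the sign is −
  λ: split at 3 digits → 075° and 23.4584′; 75 + 23.4584/60 = 75.3909733
  E → positive
Point 4:
  φ: degrees = first 2 digits = 59, minutes = 59.891; 59 + 59.891/60 = 59.9981833
  N ⇒ keep positive
  Longitude: split at 3 digits → 078° and 24.6149′; 78 + 24.6149/60 = 78.4102483
  W → negative
Point 5:
  φ: 42.889′ = 0.714817°; total 82.7148167
  N → positive
  Longitude: 150 + 59.21/60 = 150.9868333
  E → positive
Point 6:
  Latitude: 11° + 12/60 + 55.59/3600 = 11 + 0.200000 + 0.015442 = 11.2154417
  S ⇒ negate
  λ: 10′ + 53″ = 10.88333′; 59 + 10.88333/60 = 59.1813889
  E → positive

1. -80.938707, 71.027235
2. 88.661236, 138.550556
3. -63.990203, 75.390973
4. 59.998183, -78.410248
5. 82.714817, 150.986833
6. -11.215442, 59.181389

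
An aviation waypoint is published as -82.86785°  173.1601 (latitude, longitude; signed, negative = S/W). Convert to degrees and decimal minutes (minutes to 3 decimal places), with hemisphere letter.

82° 52.071′ S, 173° 9.606′ E

Latitude is negative → S; |value| = 82.867850
Lat: minutes = (82.867850 − 82) × 60 = 52.07100
Lon: minutes = (173.160100 − 173) × 60 = 9.60600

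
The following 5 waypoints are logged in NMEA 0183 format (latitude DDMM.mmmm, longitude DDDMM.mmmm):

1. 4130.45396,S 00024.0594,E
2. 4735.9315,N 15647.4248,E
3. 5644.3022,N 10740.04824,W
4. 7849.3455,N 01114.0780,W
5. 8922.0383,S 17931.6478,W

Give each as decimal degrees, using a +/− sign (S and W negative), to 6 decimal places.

Point 1:
  φ: split at 2 digits → 41° and 30.45396′; 41 + 30.45396/60 = 41.5075660
  S ⇒ negate
  λ: split at 3 digits → 000° and 24.0594′; 0 + 24.0594/60 = 0.4009900
  E ⇒ keep positive
Point 2:
  Latitude: split at 2 digits → 47° and 35.9315′; 47 + 35.9315/60 = 47.5988583
  N → positive
  λ: split at 3 digits → 156° and 47.4248′; 156 + 47.4248/60 = 156.7904133
  E ⇒ keep positive
Point 3:
  Lat: split at 2 digits → 56° and 44.3022′; 56 + 44.3022/60 = 56.7383700
  N ⇒ keep positive
  λ: degrees = first 3 digits = 107, minutes = 40.04824; 107 + 40.04824/60 = 107.6674707
  W → negative
Point 4:
  Lat: split at 2 digits → 78° and 49.3455′; 78 + 49.3455/60 = 78.8224250
  N ⇒ keep positive
  Longitude: split at 3 digits → 011° and 14.078′; 11 + 14.078/60 = 11.2346333
  hemisphere W, so the sign is −
Point 5:
  Latitude: split at 2 digits → 89° and 22.0383′; 89 + 22.0383/60 = 89.3673050
  S ⇒ negate
  λ: split at 3 digits → 179° and 31.6478′; 179 + 31.6478/60 = 179.5274633
  hemisphere W, so the sign is −

1. -41.507566, 0.400990
2. 47.598858, 156.790413
3. 56.738370, -107.667471
4. 78.822425, -11.234633
5. -89.367305, -179.527463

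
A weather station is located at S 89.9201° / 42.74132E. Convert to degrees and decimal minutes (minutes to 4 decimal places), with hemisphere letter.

89° 55.2060′ S, 42° 44.4792′ E

φ: 89° + 0.920100 × 60 = 89° 55.206000′
λ: minutes = (42.741320 − 42) × 60 = 44.479200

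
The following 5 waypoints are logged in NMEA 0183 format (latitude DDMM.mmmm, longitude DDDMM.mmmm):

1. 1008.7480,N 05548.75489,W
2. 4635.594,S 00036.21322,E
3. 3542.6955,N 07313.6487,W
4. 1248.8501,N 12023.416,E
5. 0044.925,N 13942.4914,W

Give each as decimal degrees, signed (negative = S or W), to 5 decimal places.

Point 1:
  φ: degrees = first 2 digits = 10, minutes = 8.748; 10 + 8.748/60 = 10.145800
  N → positive
  λ: split at 3 digits → 055° and 48.75489′; 55 + 48.75489/60 = 55.812582
  hemisphere W, so the sign is −
Point 2:
  Lat: split at 2 digits → 46° and 35.594′; 46 + 35.594/60 = 46.593233
  hemisphere S, so the sign is −
  Lon: split at 3 digits → 000° and 36.21322′; 0 + 36.21322/60 = 0.603554
  E → positive
Point 3:
  φ: degrees = first 2 digits = 35, minutes = 42.6955; 35 + 42.6955/60 = 35.711592
  N ⇒ keep positive
  λ: split at 3 digits → 073° and 13.6487′; 73 + 13.6487/60 = 73.227478
  hemisphere W, so the sign is −
Point 4:
  φ: degrees = first 2 digits = 12, minutes = 48.8501; 12 + 48.8501/60 = 12.814168
  N → positive
  Longitude: degrees = first 3 digits = 120, minutes = 23.416; 120 + 23.416/60 = 120.390267
  E ⇒ keep positive
Point 5:
  Lat: degrees = first 2 digits = 0, minutes = 44.925; 0 + 44.925/60 = 0.748750
  N → positive
  λ: split at 3 digits → 139° and 42.4914′; 139 + 42.4914/60 = 139.708190
  W ⇒ negate

1. 10.14580, -55.81258
2. -46.59323, 0.60355
3. 35.71159, -73.22748
4. 12.81417, 120.39027
5. 0.74875, -139.70819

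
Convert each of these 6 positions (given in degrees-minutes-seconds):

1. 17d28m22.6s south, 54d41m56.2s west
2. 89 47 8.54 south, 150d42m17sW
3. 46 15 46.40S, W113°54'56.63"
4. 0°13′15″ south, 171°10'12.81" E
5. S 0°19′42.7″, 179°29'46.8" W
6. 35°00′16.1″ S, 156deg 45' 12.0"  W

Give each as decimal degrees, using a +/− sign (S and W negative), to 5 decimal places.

1. -17.47294, -54.69894
2. -89.78571, -150.70472
3. -46.26289, -113.91573
4. -0.22083, 171.17023
5. -0.32853, -179.49633
6. -35.00447, -156.75333

Point 1:
  Lat: 17° + 28/60 + 22.6/3600 = 17 + 0.466667 + 0.006278 = 17.472944
  S ⇒ negate
  λ: 54 + 41/60 + 56.2/3600 = 54.698944
  W → negative
Point 2:
  φ: 47′ + 8.54″ = 47.14233′; 89 + 47.14233/60 = 89.785706
  S ⇒ negate
  Longitude: 150° + 42/60 + 17/3600 = 150 + 0.700000 + 0.004722 = 150.704722
  W ⇒ negate
Point 3:
  Latitude: 15′ + 46.4″ = 15.77333′; 46 + 15.77333/60 = 46.262889
  S → negative
  Lon: 54′ + 56.63″ = 54.94383′; 113 + 54.94383/60 = 113.915731
  W → negative
Point 4:
  φ: 0 + 13/60 + 15/3600 = 0.220833
  hemisphere S, so the sign is −
  Longitude: 171° + 10/60 + 12.81/3600 = 171 + 0.166667 + 0.003558 = 171.170225
  E ⇒ keep positive
Point 5:
  φ: 19′ + 42.7″ = 19.71167′; 0 + 19.71167/60 = 0.328528
  S ⇒ negate
  Lon: 29′ + 46.8″ = 29.78000′; 179 + 29.78000/60 = 179.496333
  W ⇒ negate
Point 6:
  Latitude: 35 + 0/60 + 16.1/3600 = 35.004472
  S ⇒ negate
  Longitude: 156 + 45/60 + 12/3600 = 156.753333
  hemisphere W, so the sign is −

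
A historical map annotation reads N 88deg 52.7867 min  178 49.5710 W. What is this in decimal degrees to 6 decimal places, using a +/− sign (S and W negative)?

88.879778, -178.826183

Latitude: 52.7867′ = 0.879778°; total 88.8797783
N ⇒ keep positive
λ: 178 + 49.571/60 = 178.8261833
W → negative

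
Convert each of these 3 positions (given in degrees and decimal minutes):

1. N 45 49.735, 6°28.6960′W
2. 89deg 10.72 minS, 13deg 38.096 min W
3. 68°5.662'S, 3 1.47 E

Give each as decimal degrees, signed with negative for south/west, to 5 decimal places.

1. 45.82892, -6.47827
2. -89.17867, -13.63493
3. -68.09437, 3.02450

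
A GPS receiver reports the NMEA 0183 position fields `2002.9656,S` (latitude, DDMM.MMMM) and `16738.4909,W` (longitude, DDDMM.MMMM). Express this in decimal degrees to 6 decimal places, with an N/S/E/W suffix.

Latitude: degrees = first 2 digits = 20, minutes = 2.9656; 20 + 2.9656/60 = 20.0494267
Longitude: degrees = first 3 digits = 167, minutes = 38.4909; 167 + 38.4909/60 = 167.6415150

20.049427° S, 167.641515° W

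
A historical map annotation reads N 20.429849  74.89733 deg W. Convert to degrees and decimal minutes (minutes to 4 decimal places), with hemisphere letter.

Latitude: 20° + 0.429849 × 60 = 20° 25.790940′
λ: fractional part 0.897330 → 53.839800 minutes

20° 25.7909′ N, 74° 53.8398′ W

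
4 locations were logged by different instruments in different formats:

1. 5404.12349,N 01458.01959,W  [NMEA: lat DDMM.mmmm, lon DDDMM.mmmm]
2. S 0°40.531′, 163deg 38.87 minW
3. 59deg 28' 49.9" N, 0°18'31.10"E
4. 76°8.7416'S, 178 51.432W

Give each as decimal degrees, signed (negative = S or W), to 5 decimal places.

Point 1:
  φ: degrees = first 2 digits = 54, minutes = 4.12349; 54 + 4.12349/60 = 54.068725
  N ⇒ keep positive
  Longitude: degrees = first 3 digits = 14, minutes = 58.01959; 14 + 58.01959/60 = 14.966993
  W ⇒ negate
Point 2:
  Lat: 0 + 40.531/60 = 0.675517
  S ⇒ negate
  Longitude: 38.87′ = 0.647833°; total 163.647833
  W ⇒ negate
Point 3:
  Latitude: 59° + 28/60 + 49.9/3600 = 59 + 0.466667 + 0.013861 = 59.480528
  N ⇒ keep positive
  Lon: 0 + 18/60 + 31.1/3600 = 0.308639
  E → positive
Point 4:
  Latitude: 76 + 8.7416/60 = 76.145693
  S ⇒ negate
  Longitude: 178 + 51.432/60 = 178.857200
  W ⇒ negate

1. 54.06872, -14.96699
2. -0.67552, -163.64783
3. 59.48053, 0.30864
4. -76.14569, -178.85720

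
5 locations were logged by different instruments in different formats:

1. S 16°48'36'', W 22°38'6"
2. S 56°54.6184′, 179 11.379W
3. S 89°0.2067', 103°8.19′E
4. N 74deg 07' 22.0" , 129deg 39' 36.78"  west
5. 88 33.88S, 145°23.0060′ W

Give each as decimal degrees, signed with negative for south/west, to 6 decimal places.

1. -16.810000, -22.635000
2. -56.910307, -179.189650
3. -89.003445, 103.136500
4. 74.122778, -129.660217
5. -88.564667, -145.383433

Point 1:
  φ: 48′ + 36″ = 48.60000′; 16 + 48.60000/60 = 16.8100000
  hemisphere S, so the sign is −
  Longitude: 22 + 38/60 + 6/3600 = 22.6350000
  W → negative
Point 2:
  Latitude: 56 + 54.6184/60 = 56.9103067
  S → negative
  Longitude: 179 + 11.379/60 = 179.1896500
  W → negative
Point 3:
  Latitude: 89 + 0.2067/60 = 89.0034450
  S ⇒ negate
  Longitude: 8.19′ = 0.136500°; total 103.1365000
  E ⇒ keep positive
Point 4:
  Latitude: 74 + 7/60 + 22/3600 = 74.1227778
  N ⇒ keep positive
  λ: 129 + 39/60 + 36.78/3600 = 129.6602167
  W → negative
Point 5:
  φ: 88 + 33.88/60 = 88.5646667
  hemisphere S, so the sign is −
  λ: 145 + 23.006/60 = 145.3834333
  W → negative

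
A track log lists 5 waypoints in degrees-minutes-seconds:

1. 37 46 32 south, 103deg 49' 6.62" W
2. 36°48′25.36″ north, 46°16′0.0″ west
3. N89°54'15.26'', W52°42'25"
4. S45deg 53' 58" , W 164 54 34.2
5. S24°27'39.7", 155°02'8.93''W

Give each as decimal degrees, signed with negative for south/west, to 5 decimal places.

1. -37.77556, -103.81851
2. 36.80704, -46.26667
3. 89.90424, -52.70694
4. -45.89944, -164.90950
5. -24.46103, -155.03581

Point 1:
  Lat: 46′ + 32″ = 46.53333′; 37 + 46.53333/60 = 37.775556
  S ⇒ negate
  λ: 103° + 49/60 + 6.62/3600 = 103 + 0.816667 + 0.001839 = 103.818506
  W → negative
Point 2:
  Latitude: 48′ + 25.36″ = 48.42267′; 36 + 48.42267/60 = 36.807044
  N → positive
  Longitude: 16′ + 0″ = 16.00000′; 46 + 16.00000/60 = 46.266667
  W ⇒ negate
Point 3:
  Latitude: 89 + 54/60 + 15.26/3600 = 89.904239
  N → positive
  Lon: 52° + 42/60 + 25/3600 = 52 + 0.700000 + 0.006944 = 52.706944
  W → negative
Point 4:
  φ: 53′ + 58″ = 53.96667′; 45 + 53.96667/60 = 45.899444
  S → negative
  Lon: 164 + 54/60 + 34.2/3600 = 164.909500
  hemisphere W, so the sign is −
Point 5:
  Latitude: 24 + 27/60 + 39.7/3600 = 24.461028
  S → negative
  λ: 2′ + 8.93″ = 2.14883′; 155 + 2.14883/60 = 155.035814
  W ⇒ negate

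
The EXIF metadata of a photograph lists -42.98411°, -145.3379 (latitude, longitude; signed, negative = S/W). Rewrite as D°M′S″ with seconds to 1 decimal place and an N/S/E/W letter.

Latitude is negative → S; |value| = 42.984110
φ: 0.984110° → 59.04660′; 0.04660 × 60 = 2.796″
Longitude is negative → W; |value| = 145.337900
Longitude: whole degrees 145; 20.27400′ → 20′ and 16.440″

42°59′2.8″ S, 145°20′16.4″ W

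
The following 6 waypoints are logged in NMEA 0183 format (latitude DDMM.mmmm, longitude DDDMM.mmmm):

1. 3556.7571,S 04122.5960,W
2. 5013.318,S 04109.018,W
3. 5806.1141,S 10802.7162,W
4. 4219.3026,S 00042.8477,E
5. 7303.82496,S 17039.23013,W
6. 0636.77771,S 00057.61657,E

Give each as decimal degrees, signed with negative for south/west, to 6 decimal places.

Point 1:
  Latitude: degrees = first 2 digits = 35, minutes = 56.7571; 35 + 56.7571/60 = 35.9459517
  S → negative
  Longitude: degrees = first 3 digits = 41, minutes = 22.596; 41 + 22.596/60 = 41.3766000
  W → negative
Point 2:
  Latitude: degrees = first 2 digits = 50, minutes = 13.318; 50 + 13.318/60 = 50.2219667
  S ⇒ negate
  λ: split at 3 digits → 041° and 9.018′; 41 + 9.018/60 = 41.1503000
  W ⇒ negate
Point 3:
  Lat: split at 2 digits → 58° and 6.1141′; 58 + 6.1141/60 = 58.1019017
  S → negative
  Lon: degrees = first 3 digits = 108, minutes = 2.7162; 108 + 2.7162/60 = 108.0452700
  hemisphere W, so the sign is −
Point 4:
  Lat: split at 2 digits → 42° and 19.3026′; 42 + 19.3026/60 = 42.3217100
  hemisphere S, so the sign is −
  Lon: degrees = first 3 digits = 0, minutes = 42.8477; 0 + 42.8477/60 = 0.7141283
  E → positive
Point 5:
  Lat: degrees = first 2 digits = 73, minutes = 3.82496; 73 + 3.82496/60 = 73.0637493
  S → negative
  λ: split at 3 digits → 170° and 39.23013′; 170 + 39.23013/60 = 170.6538355
  hemisphere W, so the sign is −
Point 6:
  Latitude: degrees = first 2 digits = 6, minutes = 36.77771; 6 + 36.77771/60 = 6.6129618
  hemisphere S, so the sign is −
  Lon: split at 3 digits → 000° and 57.61657′; 0 + 57.61657/60 = 0.9602762
  E ⇒ keep positive

1. -35.945952, -41.376600
2. -50.221967, -41.150300
3. -58.101902, -108.045270
4. -42.321710, 0.714128
5. -73.063749, -170.653836
6. -6.612962, 0.960276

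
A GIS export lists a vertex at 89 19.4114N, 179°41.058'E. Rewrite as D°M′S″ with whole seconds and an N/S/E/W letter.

Latitude: 19.41140′ → 19′ and 0.41140 × 60 = 24.68″
Longitude: 41.05800′ → 41′ and 0.05800 × 60 = 3.48″

89°19′25″ N, 179°41′3″ E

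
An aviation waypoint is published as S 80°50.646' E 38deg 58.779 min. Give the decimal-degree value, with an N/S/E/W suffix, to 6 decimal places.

80.844100° S, 38.979650° E

Latitude: 80 + 50.646/60 = 80.8441000
Lon: 38 + 58.779/60 = 38.9796500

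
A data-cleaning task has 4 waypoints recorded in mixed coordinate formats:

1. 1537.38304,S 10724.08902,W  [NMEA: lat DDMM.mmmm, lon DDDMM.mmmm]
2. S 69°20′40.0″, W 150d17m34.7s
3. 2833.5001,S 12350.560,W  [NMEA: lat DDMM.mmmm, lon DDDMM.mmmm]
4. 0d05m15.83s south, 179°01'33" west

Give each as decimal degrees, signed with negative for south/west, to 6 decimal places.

1. -15.623051, -107.401484
2. -69.344444, -150.292972
3. -28.558335, -123.842667
4. -0.087731, -179.025833

Point 1:
  Lat: degrees = first 2 digits = 15, minutes = 37.38304; 15 + 37.38304/60 = 15.6230507
  S ⇒ negate
  λ: degrees = first 3 digits = 107, minutes = 24.08902; 107 + 24.08902/60 = 107.4014837
  W ⇒ negate
Point 2:
  φ: 69 + 20/60 + 40/3600 = 69.3444444
  S ⇒ negate
  λ: 150° + 17/60 + 34.7/3600 = 150 + 0.283333 + 0.009639 = 150.2929722
  W ⇒ negate
Point 3:
  Latitude: degrees = first 2 digits = 28, minutes = 33.5001; 28 + 33.5001/60 = 28.5583350
  hemisphere S, so the sign is −
  Longitude: split at 3 digits → 123° and 50.56′; 123 + 50.56/60 = 123.8426667
  W ⇒ negate
Point 4:
  Latitude: 5′ + 15.83″ = 5.26383′; 0 + 5.26383/60 = 0.0877306
  S → negative
  Longitude: 179 + 1/60 + 33/3600 = 179.0258333
  W ⇒ negate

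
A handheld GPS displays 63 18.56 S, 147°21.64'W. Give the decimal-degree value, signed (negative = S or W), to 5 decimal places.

Latitude: 18.56′ = 0.309333°; total 63.309333
S → negative
λ: 21.64′ = 0.360667°; total 147.360667
W ⇒ negate

-63.30933, -147.36067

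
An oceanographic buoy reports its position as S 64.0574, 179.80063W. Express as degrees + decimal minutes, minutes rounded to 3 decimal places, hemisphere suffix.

φ: 64° + 0.057400 × 60 = 64° 3.44400′
Longitude: minutes = (179.800630 − 179) × 60 = 48.03780

64° 3.444′ S, 179° 48.038′ W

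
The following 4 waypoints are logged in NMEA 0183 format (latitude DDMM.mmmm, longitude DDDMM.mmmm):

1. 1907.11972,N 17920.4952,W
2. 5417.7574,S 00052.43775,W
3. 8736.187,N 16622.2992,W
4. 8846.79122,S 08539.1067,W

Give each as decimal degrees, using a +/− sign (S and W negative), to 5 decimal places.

1. 19.11866, -179.34159
2. -54.29596, -0.87396
3. 87.60312, -166.37165
4. -88.77985, -85.65178

Point 1:
  Latitude: split at 2 digits → 19° and 7.11972′; 19 + 7.11972/60 = 19.118662
  N → positive
  Lon: split at 3 digits → 179° and 20.4952′; 179 + 20.4952/60 = 179.341587
  W → negative
Point 2:
  Latitude: degrees = first 2 digits = 54, minutes = 17.7574; 54 + 17.7574/60 = 54.295957
  S ⇒ negate
  Longitude: split at 3 digits → 000° and 52.43775′; 0 + 52.43775/60 = 0.873963
  W ⇒ negate
Point 3:
  φ: split at 2 digits → 87° and 36.187′; 87 + 36.187/60 = 87.603117
  N → positive
  Longitude: degrees = first 3 digits = 166, minutes = 22.2992; 166 + 22.2992/60 = 166.371653
  W ⇒ negate
Point 4:
  φ: split at 2 digits → 88° and 46.79122′; 88 + 46.79122/60 = 88.779854
  S ⇒ negate
  Longitude: degrees = first 3 digits = 85, minutes = 39.1067; 85 + 39.1067/60 = 85.651778
  hemisphere W, so the sign is −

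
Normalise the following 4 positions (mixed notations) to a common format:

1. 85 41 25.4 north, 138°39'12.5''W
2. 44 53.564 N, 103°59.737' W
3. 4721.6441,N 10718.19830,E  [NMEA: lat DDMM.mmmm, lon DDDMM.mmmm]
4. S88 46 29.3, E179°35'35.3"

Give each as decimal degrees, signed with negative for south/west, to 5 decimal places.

Point 1:
  Latitude: 85 + 41/60 + 25.4/3600 = 85.690389
  N → positive
  Longitude: 138° + 39/60 + 12.5/3600 = 138 + 0.650000 + 0.003472 = 138.653472
  hemisphere W, so the sign is −
Point 2:
  Latitude: 53.564′ = 0.892733°; total 44.892733
  N → positive
  Lon: 103 + 59.737/60 = 103.995617
  W ⇒ negate
Point 3:
  φ: degrees = first 2 digits = 47, minutes = 21.6441; 47 + 21.6441/60 = 47.360735
  N → positive
  Lon: split at 3 digits → 107° and 18.1983′; 107 + 18.1983/60 = 107.303305
  E ⇒ keep positive
Point 4:
  φ: 88° + 46/60 + 29.3/3600 = 88 + 0.766667 + 0.008139 = 88.774806
  S ⇒ negate
  Longitude: 35′ + 35.3″ = 35.58833′; 179 + 35.58833/60 = 179.593139
  E → positive

1. 85.69039, -138.65347
2. 44.89273, -103.99562
3. 47.36074, 107.30331
4. -88.77481, 179.59314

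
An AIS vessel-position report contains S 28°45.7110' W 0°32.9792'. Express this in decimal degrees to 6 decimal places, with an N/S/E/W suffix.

28.761850° S, 0.549653° W

Lat: 28 + 45.711/60 = 28.7618500
Lon: 32.9792′ = 0.549653°; total 0.5496533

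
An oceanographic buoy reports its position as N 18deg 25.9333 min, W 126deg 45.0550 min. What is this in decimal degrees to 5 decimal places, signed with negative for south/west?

Lat: 18 + 25.9333/60 = 18.432222
N → positive
λ: 45.055′ = 0.750917°; total 126.750917
hemisphere W, so the sign is −

18.43222, -126.75092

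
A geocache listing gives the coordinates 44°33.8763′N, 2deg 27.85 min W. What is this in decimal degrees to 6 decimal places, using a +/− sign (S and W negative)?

44.564605, -2.464167

Latitude: 33.8763′ = 0.564605°; total 44.5646050
N ⇒ keep positive
λ: 27.85′ = 0.464167°; total 2.4641667
W → negative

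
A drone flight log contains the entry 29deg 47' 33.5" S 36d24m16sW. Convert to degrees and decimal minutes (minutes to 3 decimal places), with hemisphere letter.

29° 47.558′ S, 36° 24.267′ W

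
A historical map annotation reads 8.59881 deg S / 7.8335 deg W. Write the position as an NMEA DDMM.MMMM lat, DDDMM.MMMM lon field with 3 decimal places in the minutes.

Latitude: fractional part 0.598810 → 35.92860 minutes
Lon: 7° + 0.833500 × 60 = 7° 50.01000′

0835.929,S / 00750.010,W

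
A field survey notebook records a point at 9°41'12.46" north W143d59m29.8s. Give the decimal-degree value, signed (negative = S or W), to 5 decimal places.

9.68679, -143.99161

Latitude: 41′ + 12.46″ = 41.20767′; 9 + 41.20767/60 = 9.686794
N → positive
λ: 143 + 59/60 + 29.8/3600 = 143.991611
hemisphere W, so the sign is −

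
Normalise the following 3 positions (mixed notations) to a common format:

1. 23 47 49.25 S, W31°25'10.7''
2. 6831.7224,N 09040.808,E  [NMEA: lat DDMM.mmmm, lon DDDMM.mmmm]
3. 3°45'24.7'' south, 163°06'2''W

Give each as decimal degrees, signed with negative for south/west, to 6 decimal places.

1. -23.797014, -31.419639
2. 68.528707, 90.680133
3. -3.756861, -163.100556

Point 1:
  Latitude: 47′ + 49.25″ = 47.82083′; 23 + 47.82083/60 = 23.7970139
  S ⇒ negate
  Longitude: 31 + 25/60 + 10.7/3600 = 31.4196389
  W → negative
Point 2:
  Lat: degrees = first 2 digits = 68, minutes = 31.7224; 68 + 31.7224/60 = 68.5287067
  N ⇒ keep positive
  Longitude: split at 3 digits → 090° and 40.808′; 90 + 40.808/60 = 90.6801333
  E → positive
Point 3:
  Latitude: 45′ + 24.7″ = 45.41167′; 3 + 45.41167/60 = 3.7568611
  hemisphere S, so the sign is −
  Longitude: 163° + 6/60 + 2/3600 = 163 + 0.100000 + 0.000556 = 163.1005556
  hemisphere W, so the sign is −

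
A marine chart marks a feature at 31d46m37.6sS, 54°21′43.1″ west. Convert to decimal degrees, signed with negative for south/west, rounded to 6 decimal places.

-31.777111, -54.361972

Lat: 31 + 46/60 + 37.6/3600 = 31.7771111
S ⇒ negate
λ: 54 + 21/60 + 43.1/3600 = 54.3619722
W → negative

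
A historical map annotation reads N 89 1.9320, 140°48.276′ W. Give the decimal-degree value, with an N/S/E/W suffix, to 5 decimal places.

φ: 89 + 1.932/60 = 89.032200
Longitude: 140 + 48.276/60 = 140.804600

89.03220° N, 140.80460° W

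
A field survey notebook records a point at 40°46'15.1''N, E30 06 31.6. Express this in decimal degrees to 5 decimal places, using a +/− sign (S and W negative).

40.77086, 30.10878

Latitude: 40 + 46/60 + 15.1/3600 = 40.770861
N ⇒ keep positive
Lon: 30 + 6/60 + 31.6/3600 = 30.108778
E ⇒ keep positive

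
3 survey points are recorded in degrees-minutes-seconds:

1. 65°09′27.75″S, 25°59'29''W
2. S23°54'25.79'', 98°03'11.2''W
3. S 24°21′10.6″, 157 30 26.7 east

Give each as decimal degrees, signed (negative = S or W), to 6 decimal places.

1. -65.157708, -25.991389
2. -23.907164, -98.053111
3. -24.352944, 157.507417

Point 1:
  Lat: 65 + 9/60 + 27.75/3600 = 65.1577083
  hemisphere S, so the sign is −
  λ: 59′ + 29″ = 59.48333′; 25 + 59.48333/60 = 25.9913889
  W ⇒ negate
Point 2:
  Latitude: 23 + 54/60 + 25.79/3600 = 23.9071639
  S → negative
  λ: 98 + 3/60 + 11.2/3600 = 98.0531111
  hemisphere W, so the sign is −
Point 3:
  Latitude: 21′ + 10.6″ = 21.17667′; 24 + 21.17667/60 = 24.3529444
  S ⇒ negate
  Lon: 157° + 30/60 + 26.7/3600 = 157 + 0.500000 + 0.007417 = 157.5074167
  E → positive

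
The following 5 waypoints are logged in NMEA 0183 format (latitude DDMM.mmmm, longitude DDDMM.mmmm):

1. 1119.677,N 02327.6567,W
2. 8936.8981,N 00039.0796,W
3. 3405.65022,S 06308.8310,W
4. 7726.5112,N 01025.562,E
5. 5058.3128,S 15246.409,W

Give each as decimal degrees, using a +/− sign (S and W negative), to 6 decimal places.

Point 1:
  Latitude: split at 2 digits → 11° and 19.677′; 11 + 19.677/60 = 11.3279500
  N → positive
  Lon: degrees = first 3 digits = 23, minutes = 27.6567; 23 + 27.6567/60 = 23.4609450
  W ⇒ negate
Point 2:
  Lat: degrees = first 2 digits = 89, minutes = 36.8981; 89 + 36.8981/60 = 89.6149683
  N ⇒ keep positive
  λ: degrees = first 3 digits = 0, minutes = 39.0796; 0 + 39.0796/60 = 0.6513267
  W → negative
Point 3:
  φ: split at 2 digits → 34° and 5.65022′; 34 + 5.65022/60 = 34.0941703
  S ⇒ negate
  Lon: degrees = first 3 digits = 63, minutes = 8.831; 63 + 8.831/60 = 63.1471833
  W ⇒ negate
Point 4:
  φ: split at 2 digits → 77° and 26.5112′; 77 + 26.5112/60 = 77.4418533
  N ⇒ keep positive
  λ: split at 3 digits → 010° and 25.562′; 10 + 25.562/60 = 10.4260333
  E ⇒ keep positive
Point 5:
  Lat: degrees = first 2 digits = 50, minutes = 58.3128; 50 + 58.3128/60 = 50.9718800
  S → negative
  Lon: split at 3 digits → 152° and 46.409′; 152 + 46.409/60 = 152.7734833
  W ⇒ negate

1. 11.327950, -23.460945
2. 89.614968, -0.651327
3. -34.094170, -63.147183
4. 77.441853, 10.426033
5. -50.971880, -152.773483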